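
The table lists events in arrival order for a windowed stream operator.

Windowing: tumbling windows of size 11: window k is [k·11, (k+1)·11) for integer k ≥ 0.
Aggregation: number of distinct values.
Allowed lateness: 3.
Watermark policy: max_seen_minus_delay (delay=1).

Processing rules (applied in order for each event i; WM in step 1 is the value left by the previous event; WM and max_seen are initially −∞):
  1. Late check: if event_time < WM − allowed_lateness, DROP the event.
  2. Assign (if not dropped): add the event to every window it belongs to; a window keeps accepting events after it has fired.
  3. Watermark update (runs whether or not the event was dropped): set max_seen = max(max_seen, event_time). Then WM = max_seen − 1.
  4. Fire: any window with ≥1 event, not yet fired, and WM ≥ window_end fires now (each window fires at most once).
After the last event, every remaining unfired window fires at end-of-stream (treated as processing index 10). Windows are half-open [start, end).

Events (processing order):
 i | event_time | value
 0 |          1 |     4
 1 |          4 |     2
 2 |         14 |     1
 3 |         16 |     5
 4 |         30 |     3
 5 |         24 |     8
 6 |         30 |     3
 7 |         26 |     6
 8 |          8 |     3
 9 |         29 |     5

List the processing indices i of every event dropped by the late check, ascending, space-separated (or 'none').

5 8

i=0 t=1 v=4: → [0,11); WM=0
i=1 t=4 v=2: → [0,11); WM=3
i=2 t=14 v=1: → [11,22); WM=13; [0,11) fires=2
i=3 t=16 v=5: → [11,22); WM=15
i=4 t=30 v=3: → [22,33); WM=29; [11,22) fires=2
i=5 t=24 v=8: DROP (t<29-3); WM=29
i=6 t=30 v=3: → [22,33); WM=29
i=7 t=26 v=6: → [22,33); WM=29
i=8 t=8 v=3: DROP (t<29-3); WM=29
i=9 t=29 v=5: → [22,33); WM=29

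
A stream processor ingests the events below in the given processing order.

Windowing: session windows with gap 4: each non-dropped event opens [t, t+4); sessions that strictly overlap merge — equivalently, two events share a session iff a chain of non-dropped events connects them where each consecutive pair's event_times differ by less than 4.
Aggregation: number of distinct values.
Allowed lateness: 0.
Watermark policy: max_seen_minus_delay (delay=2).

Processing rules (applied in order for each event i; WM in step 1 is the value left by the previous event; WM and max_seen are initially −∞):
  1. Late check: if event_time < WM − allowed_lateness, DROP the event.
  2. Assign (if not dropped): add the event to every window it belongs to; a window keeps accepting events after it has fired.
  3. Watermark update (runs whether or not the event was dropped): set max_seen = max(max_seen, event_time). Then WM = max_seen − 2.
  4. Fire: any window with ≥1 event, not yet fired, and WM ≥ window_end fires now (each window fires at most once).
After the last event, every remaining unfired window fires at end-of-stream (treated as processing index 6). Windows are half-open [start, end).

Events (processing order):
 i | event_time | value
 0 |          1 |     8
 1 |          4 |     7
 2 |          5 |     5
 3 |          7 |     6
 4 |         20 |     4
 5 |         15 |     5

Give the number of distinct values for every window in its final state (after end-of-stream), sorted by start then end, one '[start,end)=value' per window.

[1,11)=4 [20,24)=1

i=0 t=1 v=8: → [1,5); WM=-1
i=1 t=4 v=7: → [1,8); WM=2
i=2 t=5 v=5: → [1,9); WM=3
i=3 t=7 v=6: → [1,11); WM=5
i=4 t=20 v=4: → [20,24); WM=18
i=5 t=15 v=5: DROP (t<18-0); WM=18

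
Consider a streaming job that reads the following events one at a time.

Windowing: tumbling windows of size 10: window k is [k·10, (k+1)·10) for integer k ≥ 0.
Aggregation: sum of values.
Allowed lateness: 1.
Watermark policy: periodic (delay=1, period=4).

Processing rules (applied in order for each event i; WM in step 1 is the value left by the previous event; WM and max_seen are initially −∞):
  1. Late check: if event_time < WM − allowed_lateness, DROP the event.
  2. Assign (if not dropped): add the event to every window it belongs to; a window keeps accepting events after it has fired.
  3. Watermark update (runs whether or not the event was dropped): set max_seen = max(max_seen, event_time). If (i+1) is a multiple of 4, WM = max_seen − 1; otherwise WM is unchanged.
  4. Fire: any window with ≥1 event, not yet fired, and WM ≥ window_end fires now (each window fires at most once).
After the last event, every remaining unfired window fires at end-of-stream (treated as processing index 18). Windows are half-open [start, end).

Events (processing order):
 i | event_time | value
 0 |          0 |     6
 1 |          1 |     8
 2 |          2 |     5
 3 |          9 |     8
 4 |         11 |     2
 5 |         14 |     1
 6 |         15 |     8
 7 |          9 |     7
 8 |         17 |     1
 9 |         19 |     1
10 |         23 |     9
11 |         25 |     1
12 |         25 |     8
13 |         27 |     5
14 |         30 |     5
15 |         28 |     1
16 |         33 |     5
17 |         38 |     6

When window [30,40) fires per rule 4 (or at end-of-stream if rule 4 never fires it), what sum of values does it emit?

16

i=0 t=0 v=6: → [0,10); WM=−∞
i=1 t=1 v=8: → [0,10); WM=−∞
i=2 t=2 v=5: → [0,10); WM=−∞
i=3 t=9 v=8: → [0,10); WM=8
i=4 t=11 v=2: → [10,20); WM=8
i=5 t=14 v=1: → [10,20); WM=8
i=6 t=15 v=8: → [10,20); WM=8
i=7 t=9 v=7: → [0,10); WM=14; [0,10) fires=34
i=8 t=17 v=1: → [10,20); WM=14
i=9 t=19 v=1: → [10,20); WM=14
i=10 t=23 v=9: → [20,30); WM=14
i=11 t=25 v=1: → [20,30); WM=24; [10,20) fires=13
i=12 t=25 v=8: → [20,30); WM=24
i=13 t=27 v=5: → [20,30); WM=24
i=14 t=30 v=5: → [30,40); WM=24
i=15 t=28 v=1: → [20,30); WM=29
i=16 t=33 v=5: → [30,40); WM=29
i=17 t=38 v=6: → [30,40); WM=29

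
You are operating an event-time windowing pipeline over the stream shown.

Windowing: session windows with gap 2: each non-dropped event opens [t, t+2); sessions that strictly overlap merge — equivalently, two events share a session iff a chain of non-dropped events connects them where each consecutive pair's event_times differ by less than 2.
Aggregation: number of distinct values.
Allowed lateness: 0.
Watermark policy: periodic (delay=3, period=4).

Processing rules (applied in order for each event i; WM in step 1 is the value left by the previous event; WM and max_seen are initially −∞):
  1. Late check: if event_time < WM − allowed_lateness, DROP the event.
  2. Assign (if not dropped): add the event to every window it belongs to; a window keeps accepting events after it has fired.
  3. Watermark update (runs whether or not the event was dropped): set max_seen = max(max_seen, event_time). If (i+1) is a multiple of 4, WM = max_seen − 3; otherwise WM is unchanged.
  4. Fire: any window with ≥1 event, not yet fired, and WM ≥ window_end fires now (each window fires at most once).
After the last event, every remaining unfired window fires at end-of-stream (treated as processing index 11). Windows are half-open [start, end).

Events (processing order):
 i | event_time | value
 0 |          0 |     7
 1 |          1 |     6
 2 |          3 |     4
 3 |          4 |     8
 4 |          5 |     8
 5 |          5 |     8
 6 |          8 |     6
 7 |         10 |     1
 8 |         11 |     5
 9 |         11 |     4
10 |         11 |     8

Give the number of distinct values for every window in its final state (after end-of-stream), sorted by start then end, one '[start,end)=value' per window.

[0,3)=2 [3,7)=2 [8,10)=1 [10,13)=4

i=0 t=0 v=7: → [0,2); WM=−∞
i=1 t=1 v=6: → [0,3); WM=−∞
i=2 t=3 v=4: → [3,5); WM=−∞
i=3 t=4 v=8: → [3,6); WM=1
i=4 t=5 v=8: → [3,7); WM=1
i=5 t=5 v=8: → [3,7); WM=1
i=6 t=8 v=6: → [8,10); WM=1
i=7 t=10 v=1: → [10,12); WM=7
i=8 t=11 v=5: → [10,13); WM=7
i=9 t=11 v=4: → [10,13); WM=7
i=10 t=11 v=8: → [10,13); WM=7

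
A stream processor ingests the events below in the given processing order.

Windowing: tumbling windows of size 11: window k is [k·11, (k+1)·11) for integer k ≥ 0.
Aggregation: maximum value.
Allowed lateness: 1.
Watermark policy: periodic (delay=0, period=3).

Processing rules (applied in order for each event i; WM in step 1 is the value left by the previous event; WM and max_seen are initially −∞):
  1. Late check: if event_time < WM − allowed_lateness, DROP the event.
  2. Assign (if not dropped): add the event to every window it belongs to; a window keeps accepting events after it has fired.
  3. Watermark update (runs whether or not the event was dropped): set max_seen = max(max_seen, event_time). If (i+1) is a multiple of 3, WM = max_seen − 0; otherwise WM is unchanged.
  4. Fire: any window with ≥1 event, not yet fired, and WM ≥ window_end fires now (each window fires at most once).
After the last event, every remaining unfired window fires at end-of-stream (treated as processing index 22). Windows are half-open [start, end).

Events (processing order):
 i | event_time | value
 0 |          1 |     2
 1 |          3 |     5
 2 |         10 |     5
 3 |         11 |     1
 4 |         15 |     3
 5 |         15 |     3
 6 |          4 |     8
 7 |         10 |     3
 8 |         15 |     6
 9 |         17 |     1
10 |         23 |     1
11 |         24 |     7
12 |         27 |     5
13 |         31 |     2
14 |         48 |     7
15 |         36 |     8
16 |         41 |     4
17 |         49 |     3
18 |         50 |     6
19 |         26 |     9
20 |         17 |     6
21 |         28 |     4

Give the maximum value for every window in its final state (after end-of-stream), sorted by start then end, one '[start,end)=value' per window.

[0,11)=5 [11,22)=6 [22,33)=7 [44,55)=7

i=0 t=1 v=2: → [0,11); WM=−∞
i=1 t=3 v=5: → [0,11); WM=−∞
i=2 t=10 v=5: → [0,11); WM=10
i=3 t=11 v=1: → [11,22); WM=10
i=4 t=15 v=3: → [11,22); WM=10
i=5 t=15 v=3: → [11,22); WM=15; [0,11) fires=5
i=6 t=4 v=8: DROP (t<15-1); WM=15
i=7 t=10 v=3: DROP (t<15-1); WM=15
i=8 t=15 v=6: → [11,22); WM=15
i=9 t=17 v=1: → [11,22); WM=15
i=10 t=23 v=1: → [22,33); WM=15
i=11 t=24 v=7: → [22,33); WM=24; [11,22) fires=6
i=12 t=27 v=5: → [22,33); WM=24
i=13 t=31 v=2: → [22,33); WM=24
i=14 t=48 v=7: → [44,55); WM=48; [22,33) fires=7
i=15 t=36 v=8: DROP (t<48-1); WM=48
i=16 t=41 v=4: DROP (t<48-1); WM=48
i=17 t=49 v=3: → [44,55); WM=49
i=18 t=50 v=6: → [44,55); WM=49
i=19 t=26 v=9: DROP (t<49-1); WM=49
i=20 t=17 v=6: DROP (t<49-1); WM=50
i=21 t=28 v=4: DROP (t<50-1); WM=50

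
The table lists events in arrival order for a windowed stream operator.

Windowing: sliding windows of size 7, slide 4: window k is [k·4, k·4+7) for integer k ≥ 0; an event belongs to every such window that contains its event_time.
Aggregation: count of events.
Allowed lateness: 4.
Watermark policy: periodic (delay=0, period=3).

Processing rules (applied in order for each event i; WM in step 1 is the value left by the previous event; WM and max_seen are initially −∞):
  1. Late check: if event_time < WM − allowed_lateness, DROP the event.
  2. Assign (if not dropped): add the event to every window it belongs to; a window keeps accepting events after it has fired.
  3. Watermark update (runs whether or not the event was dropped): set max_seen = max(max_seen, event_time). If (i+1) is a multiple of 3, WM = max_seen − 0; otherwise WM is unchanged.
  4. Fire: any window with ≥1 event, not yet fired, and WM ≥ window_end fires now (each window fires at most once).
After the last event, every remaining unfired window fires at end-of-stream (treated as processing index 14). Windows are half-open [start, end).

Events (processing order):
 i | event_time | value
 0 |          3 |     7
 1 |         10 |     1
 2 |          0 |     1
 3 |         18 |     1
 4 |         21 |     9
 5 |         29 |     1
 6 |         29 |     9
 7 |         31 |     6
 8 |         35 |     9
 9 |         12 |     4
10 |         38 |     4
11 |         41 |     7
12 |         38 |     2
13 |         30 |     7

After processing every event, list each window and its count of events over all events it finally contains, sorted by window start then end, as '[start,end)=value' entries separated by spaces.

[0,7)=2 [4,11)=1 [8,15)=1 [12,19)=1 [16,23)=2 [20,27)=1 [24,31)=2 [28,35)=3 [32,39)=3 [36,43)=3 [40,47)=1

i=0 t=3 v=7: → [0,7); WM=−∞
i=1 t=10 v=1: → [8,15),[4,11); WM=−∞
i=2 t=0 v=1: → [0,7); WM=10; [0,7) fires=2
i=3 t=18 v=1: → [16,23),[12,19); WM=10
i=4 t=21 v=9: → [20,27),[16,23); WM=10
i=5 t=29 v=1: → [28,35),[24,31); WM=29; [4,11) fires=1 [8,15) fires=1 [12,19) fires=1 [16,23) fires=2 [20,27) fires=1
i=6 t=29 v=9: → [28,35),[24,31); WM=29
i=7 t=31 v=6: → [28,35); WM=29
i=8 t=35 v=9: → [32,39); WM=35; [24,31) fires=2 [28,35) fires=3
i=9 t=12 v=4: DROP (t<35-4); WM=35
i=10 t=38 v=4: → [36,43),[32,39); WM=35
i=11 t=41 v=7: → [40,47),[36,43); WM=41; [32,39) fires=2
i=12 t=38 v=2: → [36,43),[32,39); WM=41
i=13 t=30 v=7: DROP (t<41-4); WM=41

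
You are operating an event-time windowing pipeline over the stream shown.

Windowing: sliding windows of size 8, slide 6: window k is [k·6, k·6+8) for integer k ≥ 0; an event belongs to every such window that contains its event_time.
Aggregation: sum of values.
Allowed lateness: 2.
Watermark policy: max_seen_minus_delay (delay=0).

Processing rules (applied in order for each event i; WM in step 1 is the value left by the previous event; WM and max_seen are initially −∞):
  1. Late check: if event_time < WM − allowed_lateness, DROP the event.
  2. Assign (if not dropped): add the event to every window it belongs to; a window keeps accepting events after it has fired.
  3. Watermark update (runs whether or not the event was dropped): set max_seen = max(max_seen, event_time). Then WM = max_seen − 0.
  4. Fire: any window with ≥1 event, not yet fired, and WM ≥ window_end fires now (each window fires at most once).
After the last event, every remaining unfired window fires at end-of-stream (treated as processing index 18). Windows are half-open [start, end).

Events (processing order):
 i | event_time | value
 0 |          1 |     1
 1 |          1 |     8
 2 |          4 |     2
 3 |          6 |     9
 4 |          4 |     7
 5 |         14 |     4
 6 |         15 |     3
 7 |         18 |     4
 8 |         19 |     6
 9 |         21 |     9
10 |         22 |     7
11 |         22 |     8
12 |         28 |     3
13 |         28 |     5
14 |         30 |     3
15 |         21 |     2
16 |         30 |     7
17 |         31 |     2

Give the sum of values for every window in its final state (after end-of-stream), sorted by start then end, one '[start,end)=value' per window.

[0,8)=27 [6,14)=9 [12,20)=17 [18,26)=34 [24,32)=20 [30,38)=12

i=0 t=1 v=1: → [0,8); WM=1
i=1 t=1 v=8: → [0,8); WM=1
i=2 t=4 v=2: → [0,8); WM=4
i=3 t=6 v=9: → [6,14),[0,8); WM=6
i=4 t=4 v=7: → [0,8); WM=6
i=5 t=14 v=4: → [12,20); WM=14; [0,8) fires=27 [6,14) fires=9
i=6 t=15 v=3: → [12,20); WM=15
i=7 t=18 v=4: → [18,26),[12,20); WM=18
i=8 t=19 v=6: → [18,26),[12,20); WM=19
i=9 t=21 v=9: → [18,26); WM=21; [12,20) fires=17
i=10 t=22 v=7: → [18,26); WM=22
i=11 t=22 v=8: → [18,26); WM=22
i=12 t=28 v=3: → [24,32); WM=28; [18,26) fires=34
i=13 t=28 v=5: → [24,32); WM=28
i=14 t=30 v=3: → [30,38),[24,32); WM=30
i=15 t=21 v=2: DROP (t<30-2); WM=30
i=16 t=30 v=7: → [30,38),[24,32); WM=30
i=17 t=31 v=2: → [30,38),[24,32); WM=31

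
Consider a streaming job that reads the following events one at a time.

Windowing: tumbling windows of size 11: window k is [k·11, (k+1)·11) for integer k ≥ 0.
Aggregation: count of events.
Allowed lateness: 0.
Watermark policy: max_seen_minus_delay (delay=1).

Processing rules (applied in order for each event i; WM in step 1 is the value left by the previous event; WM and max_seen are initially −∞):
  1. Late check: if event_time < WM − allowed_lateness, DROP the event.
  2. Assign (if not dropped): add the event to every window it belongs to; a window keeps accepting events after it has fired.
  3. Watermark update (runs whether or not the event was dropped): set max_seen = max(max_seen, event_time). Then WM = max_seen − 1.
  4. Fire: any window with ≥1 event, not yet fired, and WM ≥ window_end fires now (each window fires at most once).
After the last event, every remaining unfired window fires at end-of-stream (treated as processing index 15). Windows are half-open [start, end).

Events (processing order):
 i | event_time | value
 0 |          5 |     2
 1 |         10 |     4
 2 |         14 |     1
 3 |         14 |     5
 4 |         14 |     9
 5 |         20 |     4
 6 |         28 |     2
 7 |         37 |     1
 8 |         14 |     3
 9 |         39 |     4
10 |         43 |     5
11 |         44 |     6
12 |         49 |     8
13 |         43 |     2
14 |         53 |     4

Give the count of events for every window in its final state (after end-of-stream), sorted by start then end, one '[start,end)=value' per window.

i=0 t=5 v=2: → [0,11); WM=4
i=1 t=10 v=4: → [0,11); WM=9
i=2 t=14 v=1: → [11,22); WM=13; [0,11) fires=2
i=3 t=14 v=5: → [11,22); WM=13
i=4 t=14 v=9: → [11,22); WM=13
i=5 t=20 v=4: → [11,22); WM=19
i=6 t=28 v=2: → [22,33); WM=27; [11,22) fires=4
i=7 t=37 v=1: → [33,44); WM=36; [22,33) fires=1
i=8 t=14 v=3: DROP (t<36-0); WM=36
i=9 t=39 v=4: → [33,44); WM=38
i=10 t=43 v=5: → [33,44); WM=42
i=11 t=44 v=6: → [44,55); WM=43
i=12 t=49 v=8: → [44,55); WM=48; [33,44) fires=3
i=13 t=43 v=2: DROP (t<48-0); WM=48
i=14 t=53 v=4: → [44,55); WM=52

[0,11)=2 [11,22)=4 [22,33)=1 [33,44)=3 [44,55)=3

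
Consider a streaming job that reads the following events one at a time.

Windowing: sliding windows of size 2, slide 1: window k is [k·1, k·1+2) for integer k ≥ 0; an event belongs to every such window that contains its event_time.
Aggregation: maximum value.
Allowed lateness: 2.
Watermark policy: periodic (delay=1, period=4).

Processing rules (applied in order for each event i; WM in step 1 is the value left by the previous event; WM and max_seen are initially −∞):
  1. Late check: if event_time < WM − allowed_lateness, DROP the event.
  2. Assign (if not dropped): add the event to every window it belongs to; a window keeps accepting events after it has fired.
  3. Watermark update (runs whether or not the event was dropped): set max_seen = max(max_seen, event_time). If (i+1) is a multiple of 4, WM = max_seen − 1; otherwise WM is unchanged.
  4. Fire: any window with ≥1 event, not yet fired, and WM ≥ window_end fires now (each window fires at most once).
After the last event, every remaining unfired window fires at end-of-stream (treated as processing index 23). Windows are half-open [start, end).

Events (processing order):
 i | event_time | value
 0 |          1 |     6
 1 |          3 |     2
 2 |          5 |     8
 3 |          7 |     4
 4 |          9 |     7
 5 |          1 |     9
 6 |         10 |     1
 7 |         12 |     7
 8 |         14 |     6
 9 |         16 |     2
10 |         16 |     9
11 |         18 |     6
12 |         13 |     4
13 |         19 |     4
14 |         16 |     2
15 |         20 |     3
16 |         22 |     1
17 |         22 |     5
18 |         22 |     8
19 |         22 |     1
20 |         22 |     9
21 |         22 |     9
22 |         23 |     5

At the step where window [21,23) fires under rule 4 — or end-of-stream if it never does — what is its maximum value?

9

i=0 t=1 v=6: → [1,3),[0,2); WM=−∞
i=1 t=3 v=2: → [3,5),[2,4); WM=−∞
i=2 t=5 v=8: → [5,7),[4,6); WM=−∞
i=3 t=7 v=4: → [7,9),[6,8); WM=6; [0,2) fires=6 [1,3) fires=6 [2,4) fires=2 [3,5) fires=2 [4,6) fires=8
i=4 t=9 v=7: → [9,11),[8,10); WM=6
i=5 t=1 v=9: DROP (t<6-2); WM=6
i=6 t=10 v=1: → [10,12),[9,11); WM=6
i=7 t=12 v=7: → [12,14),[11,13); WM=11; [5,7) fires=8 [6,8) fires=4 [7,9) fires=4 [8,10) fires=7 [9,11) fires=7
i=8 t=14 v=6: → [14,16),[13,15); WM=11
i=9 t=16 v=2: → [16,18),[15,17); WM=11
i=10 t=16 v=9: → [16,18),[15,17); WM=11
i=11 t=18 v=6: → [18,20),[17,19); WM=17; [10,12) fires=1 [11,13) fires=7 [12,14) fires=7 [13,15) fires=6 [14,16) fires=6 [15,17) fires=9
i=12 t=13 v=4: DROP (t<17-2); WM=17
i=13 t=19 v=4: → [19,21),[18,20); WM=17
i=14 t=16 v=2: → [16,18),[15,17); WM=17
i=15 t=20 v=3: → [20,22),[19,21); WM=19; [16,18) fires=9 [17,19) fires=6
i=16 t=22 v=1: → [22,24),[21,23); WM=19
i=17 t=22 v=5: → [22,24),[21,23); WM=19
i=18 t=22 v=8: → [22,24),[21,23); WM=19
i=19 t=22 v=1: → [22,24),[21,23); WM=21; [18,20) fires=6 [19,21) fires=4
i=20 t=22 v=9: → [22,24),[21,23); WM=21
i=21 t=22 v=9: → [22,24),[21,23); WM=21
i=22 t=23 v=5: → [23,25),[22,24); WM=21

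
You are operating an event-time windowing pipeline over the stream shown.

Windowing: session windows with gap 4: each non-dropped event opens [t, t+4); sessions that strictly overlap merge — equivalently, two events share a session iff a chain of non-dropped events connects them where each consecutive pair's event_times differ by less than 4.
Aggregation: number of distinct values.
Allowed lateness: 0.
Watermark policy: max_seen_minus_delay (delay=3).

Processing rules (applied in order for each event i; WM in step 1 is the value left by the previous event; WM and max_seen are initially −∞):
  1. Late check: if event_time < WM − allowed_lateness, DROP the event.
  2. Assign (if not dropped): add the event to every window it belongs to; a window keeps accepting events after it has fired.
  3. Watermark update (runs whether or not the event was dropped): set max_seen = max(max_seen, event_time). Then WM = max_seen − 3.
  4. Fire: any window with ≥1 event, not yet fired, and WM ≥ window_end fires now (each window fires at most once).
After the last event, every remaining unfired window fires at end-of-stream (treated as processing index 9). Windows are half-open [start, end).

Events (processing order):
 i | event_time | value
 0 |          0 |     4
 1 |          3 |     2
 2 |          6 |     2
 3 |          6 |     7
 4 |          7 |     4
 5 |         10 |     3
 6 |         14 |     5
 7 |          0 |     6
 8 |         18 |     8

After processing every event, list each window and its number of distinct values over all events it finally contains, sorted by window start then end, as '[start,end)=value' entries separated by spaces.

i=0 t=0 v=4: → [0,4); WM=-3
i=1 t=3 v=2: → [0,7); WM=0
i=2 t=6 v=2: → [0,10); WM=3
i=3 t=6 v=7: → [0,10); WM=3
i=4 t=7 v=4: → [0,11); WM=4
i=5 t=10 v=3: → [0,14); WM=7
i=6 t=14 v=5: → [14,18); WM=11
i=7 t=0 v=6: DROP (t<11-0); WM=11
i=8 t=18 v=8: → [18,22); WM=15

[0,14)=4 [14,18)=1 [18,22)=1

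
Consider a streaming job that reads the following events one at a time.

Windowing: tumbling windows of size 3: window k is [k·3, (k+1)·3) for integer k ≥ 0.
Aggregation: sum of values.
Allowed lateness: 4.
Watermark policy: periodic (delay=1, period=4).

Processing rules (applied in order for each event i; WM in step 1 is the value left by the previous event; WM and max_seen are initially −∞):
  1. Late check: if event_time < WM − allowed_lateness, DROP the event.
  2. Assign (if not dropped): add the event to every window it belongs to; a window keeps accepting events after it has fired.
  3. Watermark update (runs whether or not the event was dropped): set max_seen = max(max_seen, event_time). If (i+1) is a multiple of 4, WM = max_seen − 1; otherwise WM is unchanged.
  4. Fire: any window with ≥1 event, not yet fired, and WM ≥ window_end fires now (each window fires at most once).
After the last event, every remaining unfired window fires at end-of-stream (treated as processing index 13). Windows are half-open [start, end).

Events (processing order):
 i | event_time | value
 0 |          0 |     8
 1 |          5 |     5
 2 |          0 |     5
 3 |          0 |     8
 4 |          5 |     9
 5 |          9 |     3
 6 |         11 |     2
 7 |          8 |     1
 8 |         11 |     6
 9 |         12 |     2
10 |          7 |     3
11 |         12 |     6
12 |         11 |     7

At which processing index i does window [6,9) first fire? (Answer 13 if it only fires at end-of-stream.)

i=0 t=0 v=8: → [0,3); WM=−∞
i=1 t=5 v=5: → [3,6); WM=−∞
i=2 t=0 v=5: → [0,3); WM=−∞
i=3 t=0 v=8: → [0,3); WM=4; [0,3) fires=21
i=4 t=5 v=9: → [3,6); WM=4
i=5 t=9 v=3: → [9,12); WM=4
i=6 t=11 v=2: → [9,12); WM=4
i=7 t=8 v=1: → [6,9); WM=10; [3,6) fires=14 [6,9) fires=1
i=8 t=11 v=6: → [9,12); WM=10
i=9 t=12 v=2: → [12,15); WM=10
i=10 t=7 v=3: → [6,9); WM=10
i=11 t=12 v=6: → [12,15); WM=11
i=12 t=11 v=7: → [9,12); WM=11

7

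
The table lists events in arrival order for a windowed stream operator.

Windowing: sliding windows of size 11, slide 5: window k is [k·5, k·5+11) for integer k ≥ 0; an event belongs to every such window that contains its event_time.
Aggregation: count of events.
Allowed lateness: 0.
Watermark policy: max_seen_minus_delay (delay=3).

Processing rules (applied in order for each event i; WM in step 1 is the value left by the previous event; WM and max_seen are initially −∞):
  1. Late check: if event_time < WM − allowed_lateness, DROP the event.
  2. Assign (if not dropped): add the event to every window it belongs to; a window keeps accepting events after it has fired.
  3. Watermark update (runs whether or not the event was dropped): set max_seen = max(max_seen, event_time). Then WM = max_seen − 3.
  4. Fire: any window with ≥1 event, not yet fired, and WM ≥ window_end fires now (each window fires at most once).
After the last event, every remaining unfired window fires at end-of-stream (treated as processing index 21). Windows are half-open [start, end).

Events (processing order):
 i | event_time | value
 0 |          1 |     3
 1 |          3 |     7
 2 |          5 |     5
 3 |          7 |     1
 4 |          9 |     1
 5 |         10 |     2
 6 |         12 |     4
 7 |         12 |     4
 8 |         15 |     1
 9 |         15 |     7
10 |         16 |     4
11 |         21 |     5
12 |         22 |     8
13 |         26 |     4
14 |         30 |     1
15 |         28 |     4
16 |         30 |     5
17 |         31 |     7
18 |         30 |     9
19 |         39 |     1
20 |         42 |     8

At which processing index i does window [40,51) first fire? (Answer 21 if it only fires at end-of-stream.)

i=0 t=1 v=3: → [0,11); WM=-2
i=1 t=3 v=7: → [0,11); WM=0
i=2 t=5 v=5: → [5,16),[0,11); WM=2
i=3 t=7 v=1: → [5,16),[0,11); WM=4
i=4 t=9 v=1: → [5,16),[0,11); WM=6
i=5 t=10 v=2: → [10,21),[5,16),[0,11); WM=7
i=6 t=12 v=4: → [10,21),[5,16); WM=9
i=7 t=12 v=4: → [10,21),[5,16); WM=9
i=8 t=15 v=1: → [15,26),[10,21),[5,16); WM=12; [0,11) fires=6
i=9 t=15 v=7: → [15,26),[10,21),[5,16); WM=12
i=10 t=16 v=4: → [15,26),[10,21); WM=13
i=11 t=21 v=5: → [20,31),[15,26); WM=18; [5,16) fires=8
i=12 t=22 v=8: → [20,31),[15,26); WM=19
i=13 t=26 v=4: → [25,36),[20,31); WM=23; [10,21) fires=6
i=14 t=30 v=1: → [30,41),[25,36),[20,31); WM=27; [15,26) fires=5
i=15 t=28 v=4: → [25,36),[20,31); WM=27
i=16 t=30 v=5: → [30,41),[25,36),[20,31); WM=27
i=17 t=31 v=7: → [30,41),[25,36); WM=28
i=18 t=30 v=9: → [30,41),[25,36),[20,31); WM=28
i=19 t=39 v=1: → [35,46),[30,41); WM=36; [20,31) fires=7 [25,36) fires=6
i=20 t=42 v=8: → [40,51),[35,46); WM=39

21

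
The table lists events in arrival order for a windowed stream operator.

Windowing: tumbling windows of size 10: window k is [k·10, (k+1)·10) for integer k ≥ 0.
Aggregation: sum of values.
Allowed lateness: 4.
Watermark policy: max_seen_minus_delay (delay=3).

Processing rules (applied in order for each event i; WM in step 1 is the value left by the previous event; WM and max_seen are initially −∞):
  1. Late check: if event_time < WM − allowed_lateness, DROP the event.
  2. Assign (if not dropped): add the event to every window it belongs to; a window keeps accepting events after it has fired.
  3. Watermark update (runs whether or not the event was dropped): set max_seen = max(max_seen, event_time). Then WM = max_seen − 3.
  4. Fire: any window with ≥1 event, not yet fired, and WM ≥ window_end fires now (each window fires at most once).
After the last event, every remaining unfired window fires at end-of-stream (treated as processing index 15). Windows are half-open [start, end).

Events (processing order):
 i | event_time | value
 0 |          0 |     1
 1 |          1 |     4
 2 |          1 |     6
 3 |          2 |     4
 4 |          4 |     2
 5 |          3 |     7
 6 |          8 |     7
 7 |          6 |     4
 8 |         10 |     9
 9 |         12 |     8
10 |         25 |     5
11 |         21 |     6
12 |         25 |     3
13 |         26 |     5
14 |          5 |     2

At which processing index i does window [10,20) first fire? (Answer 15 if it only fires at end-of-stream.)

i=0 t=0 v=1: → [0,10); WM=-3
i=1 t=1 v=4: → [0,10); WM=-2
i=2 t=1 v=6: → [0,10); WM=-2
i=3 t=2 v=4: → [0,10); WM=-1
i=4 t=4 v=2: → [0,10); WM=1
i=5 t=3 v=7: → [0,10); WM=1
i=6 t=8 v=7: → [0,10); WM=5
i=7 t=6 v=4: → [0,10); WM=5
i=8 t=10 v=9: → [10,20); WM=7
i=9 t=12 v=8: → [10,20); WM=9
i=10 t=25 v=5: → [20,30); WM=22; [0,10) fires=35 [10,20) fires=17
i=11 t=21 v=6: → [20,30); WM=22
i=12 t=25 v=3: → [20,30); WM=22
i=13 t=26 v=5: → [20,30); WM=23
i=14 t=5 v=2: DROP (t<23-4); WM=23

10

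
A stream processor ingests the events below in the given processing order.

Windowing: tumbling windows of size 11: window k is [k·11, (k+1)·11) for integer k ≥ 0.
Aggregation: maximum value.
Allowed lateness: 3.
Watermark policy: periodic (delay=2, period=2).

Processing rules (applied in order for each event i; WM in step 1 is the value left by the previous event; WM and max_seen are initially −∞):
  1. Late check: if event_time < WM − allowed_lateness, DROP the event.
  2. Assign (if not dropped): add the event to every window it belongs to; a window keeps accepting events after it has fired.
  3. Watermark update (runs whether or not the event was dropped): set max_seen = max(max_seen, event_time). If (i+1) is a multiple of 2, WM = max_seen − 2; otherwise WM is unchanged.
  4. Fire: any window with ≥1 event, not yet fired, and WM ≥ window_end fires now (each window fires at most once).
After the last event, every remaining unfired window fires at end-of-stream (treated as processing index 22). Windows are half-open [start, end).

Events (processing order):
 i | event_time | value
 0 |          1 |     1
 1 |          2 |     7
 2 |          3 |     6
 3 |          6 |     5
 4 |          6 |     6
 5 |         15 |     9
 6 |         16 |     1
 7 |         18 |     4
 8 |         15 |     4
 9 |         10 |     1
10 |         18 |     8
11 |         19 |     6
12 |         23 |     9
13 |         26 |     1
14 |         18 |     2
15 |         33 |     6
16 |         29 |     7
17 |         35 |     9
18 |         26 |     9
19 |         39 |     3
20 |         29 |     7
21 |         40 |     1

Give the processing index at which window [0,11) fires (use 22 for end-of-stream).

5

i=0 t=1 v=1: → [0,11); WM=−∞
i=1 t=2 v=7: → [0,11); WM=0
i=2 t=3 v=6: → [0,11); WM=0
i=3 t=6 v=5: → [0,11); WM=4
i=4 t=6 v=6: → [0,11); WM=4
i=5 t=15 v=9: → [11,22); WM=13; [0,11) fires=7
i=6 t=16 v=1: → [11,22); WM=13
i=7 t=18 v=4: → [11,22); WM=16
i=8 t=15 v=4: → [11,22); WM=16
i=9 t=10 v=1: DROP (t<16-3); WM=16
i=10 t=18 v=8: → [11,22); WM=16
i=11 t=19 v=6: → [11,22); WM=17
i=12 t=23 v=9: → [22,33); WM=17
i=13 t=26 v=1: → [22,33); WM=24; [11,22) fires=9
i=14 t=18 v=2: DROP (t<24-3); WM=24
i=15 t=33 v=6: → [33,44); WM=31
i=16 t=29 v=7: → [22,33); WM=31
i=17 t=35 v=9: → [33,44); WM=33; [22,33) fires=9
i=18 t=26 v=9: DROP (t<33-3); WM=33
i=19 t=39 v=3: → [33,44); WM=37
i=20 t=29 v=7: DROP (t<37-3); WM=37
i=21 t=40 v=1: → [33,44); WM=38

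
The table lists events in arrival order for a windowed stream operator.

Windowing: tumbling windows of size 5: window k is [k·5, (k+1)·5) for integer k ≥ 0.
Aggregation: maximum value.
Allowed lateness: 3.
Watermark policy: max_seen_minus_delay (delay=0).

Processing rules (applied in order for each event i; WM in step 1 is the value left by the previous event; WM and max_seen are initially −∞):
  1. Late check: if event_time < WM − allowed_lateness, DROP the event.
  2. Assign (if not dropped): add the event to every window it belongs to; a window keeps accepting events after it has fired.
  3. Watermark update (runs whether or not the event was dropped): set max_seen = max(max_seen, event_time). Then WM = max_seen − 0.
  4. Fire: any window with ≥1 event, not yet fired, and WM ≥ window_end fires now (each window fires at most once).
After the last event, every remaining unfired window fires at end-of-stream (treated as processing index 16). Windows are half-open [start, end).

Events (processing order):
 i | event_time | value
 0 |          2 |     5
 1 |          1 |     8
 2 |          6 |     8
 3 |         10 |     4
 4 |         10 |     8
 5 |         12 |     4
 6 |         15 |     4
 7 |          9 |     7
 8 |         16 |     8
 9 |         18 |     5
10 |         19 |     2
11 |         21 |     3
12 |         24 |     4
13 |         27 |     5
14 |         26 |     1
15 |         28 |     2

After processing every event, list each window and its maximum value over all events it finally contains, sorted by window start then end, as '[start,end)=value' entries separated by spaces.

[0,5)=8 [5,10)=8 [10,15)=8 [15,20)=8 [20,25)=4 [25,30)=5

i=0 t=2 v=5: → [0,5); WM=2
i=1 t=1 v=8: → [0,5); WM=2
i=2 t=6 v=8: → [5,10); WM=6; [0,5) fires=8
i=3 t=10 v=4: → [10,15); WM=10; [5,10) fires=8
i=4 t=10 v=8: → [10,15); WM=10
i=5 t=12 v=4: → [10,15); WM=12
i=6 t=15 v=4: → [15,20); WM=15; [10,15) fires=8
i=7 t=9 v=7: DROP (t<15-3); WM=15
i=8 t=16 v=8: → [15,20); WM=16
i=9 t=18 v=5: → [15,20); WM=18
i=10 t=19 v=2: → [15,20); WM=19
i=11 t=21 v=3: → [20,25); WM=21; [15,20) fires=8
i=12 t=24 v=4: → [20,25); WM=24
i=13 t=27 v=5: → [25,30); WM=27; [20,25) fires=4
i=14 t=26 v=1: → [25,30); WM=27
i=15 t=28 v=2: → [25,30); WM=28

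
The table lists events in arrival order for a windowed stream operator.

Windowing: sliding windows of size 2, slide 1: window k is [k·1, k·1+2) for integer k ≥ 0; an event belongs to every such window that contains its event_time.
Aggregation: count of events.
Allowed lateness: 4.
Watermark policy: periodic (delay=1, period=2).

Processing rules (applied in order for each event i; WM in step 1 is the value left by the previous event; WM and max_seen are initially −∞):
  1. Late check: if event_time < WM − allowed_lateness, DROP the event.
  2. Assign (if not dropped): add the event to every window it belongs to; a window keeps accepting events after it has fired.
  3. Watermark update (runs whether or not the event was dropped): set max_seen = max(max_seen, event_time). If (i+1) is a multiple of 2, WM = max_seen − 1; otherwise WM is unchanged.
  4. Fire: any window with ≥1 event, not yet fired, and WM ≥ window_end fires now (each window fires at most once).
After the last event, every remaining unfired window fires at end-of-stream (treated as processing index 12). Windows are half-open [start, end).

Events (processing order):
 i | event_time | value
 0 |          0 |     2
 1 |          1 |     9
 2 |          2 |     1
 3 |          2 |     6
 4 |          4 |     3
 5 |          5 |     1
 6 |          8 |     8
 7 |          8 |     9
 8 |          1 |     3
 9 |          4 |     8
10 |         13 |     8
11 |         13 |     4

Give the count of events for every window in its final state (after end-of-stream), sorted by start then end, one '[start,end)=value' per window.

[0,2)=2 [1,3)=3 [2,4)=2 [3,5)=2 [4,6)=3 [5,7)=1 [7,9)=2 [8,10)=2 [12,14)=2 [13,15)=2

i=0 t=0 v=2: → [0,2); WM=−∞
i=1 t=1 v=9: → [1,3),[0,2); WM=0
i=2 t=2 v=1: → [2,4),[1,3); WM=0
i=3 t=2 v=6: → [2,4),[1,3); WM=1
i=4 t=4 v=3: → [4,6),[3,5); WM=1
i=5 t=5 v=1: → [5,7),[4,6); WM=4; [0,2) fires=2 [1,3) fires=3 [2,4) fires=2
i=6 t=8 v=8: → [8,10),[7,9); WM=4
i=7 t=8 v=9: → [8,10),[7,9); WM=7; [3,5) fires=1 [4,6) fires=2 [5,7) fires=1
i=8 t=1 v=3: DROP (t<7-4); WM=7
i=9 t=4 v=8: → [4,6),[3,5); WM=7
i=10 t=13 v=8: → [13,15),[12,14); WM=7
i=11 t=13 v=4: → [13,15),[12,14); WM=12; [7,9) fires=2 [8,10) fires=2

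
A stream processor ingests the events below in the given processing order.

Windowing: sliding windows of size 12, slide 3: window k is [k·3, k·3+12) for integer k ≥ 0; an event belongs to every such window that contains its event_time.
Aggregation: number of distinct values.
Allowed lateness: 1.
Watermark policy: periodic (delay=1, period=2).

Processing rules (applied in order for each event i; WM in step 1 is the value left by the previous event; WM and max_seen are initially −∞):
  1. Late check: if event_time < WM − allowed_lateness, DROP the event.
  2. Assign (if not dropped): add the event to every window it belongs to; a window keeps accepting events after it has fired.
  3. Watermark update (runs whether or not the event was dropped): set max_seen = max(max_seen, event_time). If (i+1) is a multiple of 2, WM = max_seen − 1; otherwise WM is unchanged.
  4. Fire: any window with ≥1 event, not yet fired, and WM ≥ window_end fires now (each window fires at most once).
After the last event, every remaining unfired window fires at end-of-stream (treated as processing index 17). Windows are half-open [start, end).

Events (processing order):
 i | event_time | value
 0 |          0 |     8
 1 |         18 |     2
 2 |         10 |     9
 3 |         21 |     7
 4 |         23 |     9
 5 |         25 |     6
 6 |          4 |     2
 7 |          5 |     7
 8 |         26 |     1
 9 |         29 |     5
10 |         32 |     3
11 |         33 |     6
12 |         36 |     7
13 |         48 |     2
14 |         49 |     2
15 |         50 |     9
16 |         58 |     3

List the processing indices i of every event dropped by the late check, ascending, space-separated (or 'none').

i=0 t=0 v=8: → [0,12); WM=−∞
i=1 t=18 v=2: → [18,30),[15,27),[12,24),[9,21); WM=17; [0,12) fires=1
i=2 t=10 v=9: DROP (t<17-1); WM=17
i=3 t=21 v=7: → [21,33),[18,30),[15,27),[12,24); WM=20
i=4 t=23 v=9: → [21,33),[18,30),[15,27),[12,24); WM=20
i=5 t=25 v=6: → [24,36),[21,33),[18,30),[15,27); WM=24; [9,21) fires=1 [12,24) fires=3
i=6 t=4 v=2: DROP (t<24-1); WM=24
i=7 t=5 v=7: DROP (t<24-1); WM=24
i=8 t=26 v=1: → [24,36),[21,33),[18,30),[15,27); WM=24
i=9 t=29 v=5: → [27,39),[24,36),[21,33),[18,30); WM=28; [15,27) fires=5
i=10 t=32 v=3: → [30,42),[27,39),[24,36),[21,33); WM=28
i=11 t=33 v=6: → [33,45),[30,42),[27,39),[24,36); WM=32; [18,30) fires=6
i=12 t=36 v=7: → [36,48),[33,45),[30,42),[27,39); WM=32
i=13 t=48 v=2: → [48,60),[45,57),[42,54),[39,51); WM=47; [21,33) fires=6 [24,36) fires=4 [27,39) fires=4 [30,42) fires=3 [33,45) fires=2
i=14 t=49 v=2: → [48,60),[45,57),[42,54),[39,51); WM=47
i=15 t=50 v=9: → [48,60),[45,57),[42,54),[39,51); WM=49; [36,48) fires=1
i=16 t=58 v=3: → [57,69),[54,66),[51,63),[48,60); WM=49

2 6 7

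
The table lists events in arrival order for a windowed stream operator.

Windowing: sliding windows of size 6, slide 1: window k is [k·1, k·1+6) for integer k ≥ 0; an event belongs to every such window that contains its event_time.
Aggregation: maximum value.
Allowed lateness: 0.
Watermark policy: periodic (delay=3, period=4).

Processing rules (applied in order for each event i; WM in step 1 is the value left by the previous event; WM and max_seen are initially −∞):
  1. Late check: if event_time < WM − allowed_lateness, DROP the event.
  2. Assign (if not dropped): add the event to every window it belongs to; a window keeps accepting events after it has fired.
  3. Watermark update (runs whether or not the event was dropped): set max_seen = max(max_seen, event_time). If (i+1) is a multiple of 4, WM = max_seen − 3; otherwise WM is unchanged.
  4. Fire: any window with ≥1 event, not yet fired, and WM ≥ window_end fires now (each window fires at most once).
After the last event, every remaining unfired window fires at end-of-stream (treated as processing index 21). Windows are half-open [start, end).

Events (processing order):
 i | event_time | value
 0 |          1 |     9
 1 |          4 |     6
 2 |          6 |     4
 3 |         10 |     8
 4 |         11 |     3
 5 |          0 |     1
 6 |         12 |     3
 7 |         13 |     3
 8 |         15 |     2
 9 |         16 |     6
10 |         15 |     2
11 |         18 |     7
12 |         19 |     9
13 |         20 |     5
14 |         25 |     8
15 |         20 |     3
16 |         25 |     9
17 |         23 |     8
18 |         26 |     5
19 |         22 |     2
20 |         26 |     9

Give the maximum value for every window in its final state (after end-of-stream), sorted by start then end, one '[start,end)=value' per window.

[0,6)=9 [1,7)=9 [2,8)=6 [3,9)=6 [4,10)=6 [5,11)=8 [6,12)=8 [7,13)=8 [8,14)=8 [9,15)=8 [10,16)=8 [11,17)=6 [12,18)=6 [13,19)=7 [14,20)=9 [15,21)=9 [16,22)=9 [17,23)=9 [18,24)=9 [19,25)=9 [20,26)=9 [21,27)=9 [22,28)=9 [23,29)=9 [24,30)=9 [25,31)=9 [26,32)=9

i=0 t=1 v=9: → [1,7),[0,6); WM=−∞
i=1 t=4 v=6: → [4,10),[3,9),[2,8),[1,7),[0,6); WM=−∞
i=2 t=6 v=4: → [6,12),[5,11),[4,10),[3,9),[2,8),[1,7); WM=−∞
i=3 t=10 v=8: → [10,16),[9,15),[8,14),[7,13),[6,12),[5,11); WM=7; [0,6) fires=9 [1,7) fires=9
i=4 t=11 v=3: → [11,17),[10,16),[9,15),[8,14),[7,13),[6,12); WM=7
i=5 t=0 v=1: DROP (t<7-0); WM=7
i=6 t=12 v=3: → [12,18),[11,17),[10,16),[9,15),[8,14),[7,13); WM=7
i=7 t=13 v=3: → [13,19),[12,18),[11,17),[10,16),[9,15),[8,14); WM=10; [2,8) fires=6 [3,9) fires=6 [4,10) fires=6
i=8 t=15 v=2: → [15,21),[14,20),[13,19),[12,18),[11,17),[10,16); WM=10
i=9 t=16 v=6: → [16,22),[15,21),[14,20),[13,19),[12,18),[11,17); WM=10
i=10 t=15 v=2: → [15,21),[14,20),[13,19),[12,18),[11,17),[10,16); WM=10
i=11 t=18 v=7: → [18,24),[17,23),[16,22),[15,21),[14,20),[13,19); WM=15; [5,11) fires=8 [6,12) fires=8 [7,13) fires=8 [8,14) fires=8 [9,15) fires=8
i=12 t=19 v=9: → [19,25),[18,24),[17,23),[16,22),[15,21),[14,20); WM=15
i=13 t=20 v=5: → [20,26),[19,25),[18,24),[17,23),[16,22),[15,21); WM=15
i=14 t=25 v=8: → [25,31),[24,30),[23,29),[22,28),[21,27),[20,26); WM=15
i=15 t=20 v=3: → [20,26),[19,25),[18,24),[17,23),[16,22),[15,21); WM=22; [10,16) fires=8 [11,17) fires=6 [12,18) fires=6 [13,19) fires=7 [14,20) fires=9 [15,21) fires=9 [16,22) fires=9
i=16 t=25 v=9: → [25,31),[24,30),[23,29),[22,28),[21,27),[20,26); WM=22
i=17 t=23 v=8: → [23,29),[22,28),[21,27),[20,26),[19,25),[18,24); WM=22
i=18 t=26 v=5: → [26,32),[25,31),[24,30),[23,29),[22,28),[21,27); WM=22
i=19 t=22 v=2: → [22,28),[21,27),[20,26),[19,25),[18,24),[17,23); WM=23; [17,23) fires=9
i=20 t=26 v=9: → [26,32),[25,31),[24,30),[23,29),[22,28),[21,27); WM=23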